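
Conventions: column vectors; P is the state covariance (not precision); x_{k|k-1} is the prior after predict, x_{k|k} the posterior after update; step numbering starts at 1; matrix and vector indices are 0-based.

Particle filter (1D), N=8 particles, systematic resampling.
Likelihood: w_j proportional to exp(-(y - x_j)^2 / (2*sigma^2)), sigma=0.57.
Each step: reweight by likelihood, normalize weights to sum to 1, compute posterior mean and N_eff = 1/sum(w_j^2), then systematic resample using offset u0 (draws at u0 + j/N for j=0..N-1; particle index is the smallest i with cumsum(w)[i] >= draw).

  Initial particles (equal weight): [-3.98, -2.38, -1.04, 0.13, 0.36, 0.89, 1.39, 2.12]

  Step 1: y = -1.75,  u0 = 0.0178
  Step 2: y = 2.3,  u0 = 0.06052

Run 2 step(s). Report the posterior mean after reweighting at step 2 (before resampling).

post_mean = -1.0400

step 1: w=[0.0005, 0.5380, 0.4562, 0.0043, 0.0010, 0.0000, 0.0000, 0.0000]  mean=-1.7557  Neff=2.0099  idx=[1, 1, 1, 1, 1, 2, 2, 2]
step 2: w=[0.0000, 0.0000, 0.0000, 0.0000, 0.0000, 0.3333, 0.3333, 0.3333]  mean=-1.0400  Neff=3.0000  idx=[5, 5, 5, 6, 6, 7, 7, 7]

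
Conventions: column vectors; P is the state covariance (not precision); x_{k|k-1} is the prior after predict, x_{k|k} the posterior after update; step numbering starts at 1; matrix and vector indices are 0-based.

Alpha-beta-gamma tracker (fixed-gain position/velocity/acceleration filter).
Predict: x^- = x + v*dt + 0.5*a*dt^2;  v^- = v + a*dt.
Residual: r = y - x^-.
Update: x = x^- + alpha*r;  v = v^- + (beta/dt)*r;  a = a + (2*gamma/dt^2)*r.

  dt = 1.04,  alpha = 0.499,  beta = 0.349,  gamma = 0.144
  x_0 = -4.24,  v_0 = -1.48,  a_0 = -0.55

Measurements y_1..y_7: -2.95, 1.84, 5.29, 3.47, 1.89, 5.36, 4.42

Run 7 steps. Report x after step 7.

x_post = 5.2156

step 1: x_pred=-6.0766  r=3.1266  x^+=-4.5164  v^+=-1.0028  a^+=0.2825
step 2: x_pred=-5.4065  r=7.2465  x^+=-1.7905  v^+=1.7228  a^+=2.2121
step 3: x_pred=1.1975  r=4.0925  x^+=3.2397  v^+=5.3967  a^+=3.3018
step 4: x_pred=10.6379  r=-7.1679  x^+=7.0611  v^+=6.4252  a^+=1.3932
step 5: x_pred=14.4968  r=-12.6068  x^+=8.2060  v^+=3.6436  a^+=-1.9637
step 6: x_pred=10.9334  r=-5.5734  x^+=8.1523  v^+=-0.2689  a^+=-3.4477
step 7: x_pred=6.0081  r=-1.5881  x^+=5.2156  v^+=-4.3874  a^+=-3.8706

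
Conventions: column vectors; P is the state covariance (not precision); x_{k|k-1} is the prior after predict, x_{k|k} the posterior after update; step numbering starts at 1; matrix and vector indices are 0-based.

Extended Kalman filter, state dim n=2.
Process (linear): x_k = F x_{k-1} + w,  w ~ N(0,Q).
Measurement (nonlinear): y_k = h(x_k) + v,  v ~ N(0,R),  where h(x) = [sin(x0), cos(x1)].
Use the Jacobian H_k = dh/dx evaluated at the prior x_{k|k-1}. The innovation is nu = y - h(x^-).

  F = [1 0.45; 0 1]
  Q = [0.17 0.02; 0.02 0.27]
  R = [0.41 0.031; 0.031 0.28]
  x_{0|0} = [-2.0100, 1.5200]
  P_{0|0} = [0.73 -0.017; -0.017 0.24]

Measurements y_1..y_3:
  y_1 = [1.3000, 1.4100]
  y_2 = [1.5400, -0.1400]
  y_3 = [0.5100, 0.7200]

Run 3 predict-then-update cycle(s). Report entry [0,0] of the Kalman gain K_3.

step 1: x^-=[-1.3260, 1.5200]  P^-=[0.9333 0.1110; 0.1110 0.5100]  H_jac=[0.2424 0.0000; 0.0000 -0.9987]  S=[0.4648 0.0041; 0.0041 0.7887]  K=[0.4879 -0.1431; 0.0636 -0.6461]  nu=[2.2702, 1.3592]  x^+=[-0.4129, 0.7862]  P^+=[0.8071 0.0250; 0.0250 0.1792]
step 2: x^-=[-0.0591, 0.7862]  P^-=[1.0358 0.1256; 0.1256 0.4492]  H_jac=[0.9983 0.0000; 0.0000 -0.7077]  S=[1.4422 -0.0577; -0.0577 0.5049]  K=[0.7132 -0.0945; 0.0620 -0.6224]  nu=[1.5991, -0.8466]  x^+=[1.1613, 1.4123]  P^+=[0.2900 0.0061; 0.0061 0.2436]
step 3: x^-=[1.7968, 1.4123]  P^-=[0.5148 0.1357; 0.1357 0.5136]  H_jac=[-0.2241 0.0000; 0.0000 -0.9875]  S=[0.4359 0.0610; 0.0610 0.7808]  K=[-0.2434 -0.1527; 0.0214 -0.6512]  nu=[-0.4646, 0.5621]  x^+=[1.8241, 1.0363]  P^+=[0.4663 0.0509; 0.0509 0.1840]

K[0,0] = -0.2434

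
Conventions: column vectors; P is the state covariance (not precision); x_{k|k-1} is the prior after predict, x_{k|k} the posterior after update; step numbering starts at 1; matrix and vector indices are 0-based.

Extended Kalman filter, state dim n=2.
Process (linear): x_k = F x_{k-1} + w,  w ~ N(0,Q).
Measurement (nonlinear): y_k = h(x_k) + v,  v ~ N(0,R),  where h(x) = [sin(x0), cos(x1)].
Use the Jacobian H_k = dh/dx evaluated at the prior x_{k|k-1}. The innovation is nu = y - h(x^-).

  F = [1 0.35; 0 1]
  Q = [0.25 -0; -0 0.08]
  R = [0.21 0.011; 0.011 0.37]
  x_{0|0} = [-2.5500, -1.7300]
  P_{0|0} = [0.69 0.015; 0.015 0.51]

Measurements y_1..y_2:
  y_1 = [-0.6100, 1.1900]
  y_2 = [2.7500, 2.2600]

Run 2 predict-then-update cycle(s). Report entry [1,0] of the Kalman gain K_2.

step 1: x^-=[-3.1555, -1.7300]  P^-=[1.0130 0.1935; 0.1935 0.5900]  H_jac=[-0.9999 0.0000; 0.0000 0.9874]  S=[1.2228 -0.1800; -0.1800 0.9452]  K=[-0.8216 0.0456; -0.0694 0.6031]  nu=[-0.6239, 1.3485]  x^+=[-2.5813, -0.8734]  P^+=[0.1721 0.0079; 0.0079 0.2252]
step 2: x^-=[-2.8870, -0.8734]  P^-=[0.4552 0.0868; 0.0868 0.3052]  H_jac=[-0.9678 0.0000; 0.0000 0.7665]  S=[0.6363 -0.0534; -0.0534 0.5493]  K=[-0.6877 0.0543; -0.0970 0.4165]  nu=[3.0018, 1.6178]  x^+=[-4.8637, -0.4909]  P^+=[0.1486 0.0163; 0.0163 0.1996]

K[1,0] = -0.0970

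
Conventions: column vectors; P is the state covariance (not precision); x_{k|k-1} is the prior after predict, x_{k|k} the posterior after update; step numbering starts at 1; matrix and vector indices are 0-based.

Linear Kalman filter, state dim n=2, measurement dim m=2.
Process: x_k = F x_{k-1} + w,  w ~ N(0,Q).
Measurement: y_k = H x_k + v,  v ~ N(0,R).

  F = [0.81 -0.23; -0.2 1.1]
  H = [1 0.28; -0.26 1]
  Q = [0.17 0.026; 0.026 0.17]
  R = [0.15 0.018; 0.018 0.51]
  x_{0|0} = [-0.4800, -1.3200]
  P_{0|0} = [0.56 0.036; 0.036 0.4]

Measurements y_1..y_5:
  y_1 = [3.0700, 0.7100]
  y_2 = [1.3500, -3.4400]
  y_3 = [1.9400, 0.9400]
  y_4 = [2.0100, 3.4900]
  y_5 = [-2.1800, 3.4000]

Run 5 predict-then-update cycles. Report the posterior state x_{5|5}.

step 1: x^-=[-0.0852, -1.3560]  P^-=[0.5452 -0.1322; -0.1322 0.6606]  S=[0.6729 -0.0614; -0.0614 1.2762]  K=[0.7388 -0.1791; 0.1286 0.5507]  nu=[3.5349, 2.0438]  x^+=[2.1603, 0.2243]  P^+=[0.1207 -0.0467; -0.0467 0.2711]
step 2: x^-=[1.6982, -0.1853]  P^-=[0.2809 -0.1059; -0.1059 0.5233]  S=[0.4126 -0.0067; -0.0067 1.1074]  K=[0.6064 -0.1579; 0.1066 0.4981]  nu=[-0.2963, -2.8131]  x^+=[1.9628, -1.6181]  P^+=[0.1003 -0.0435; -0.0435 0.2446]
step 3: x^-=[1.9620, -2.1725]  P^-=[0.2650 -0.0929; -0.0929 0.4892]  S=[0.4013 -0.0001; -0.0001 1.0654]  K=[0.5954 -0.1518; 0.1098 0.4818]  nu=[0.5863, 3.6226]  x^+=[1.7610, -0.3626]  P^+=[0.0981 -0.0412; -0.0412 0.2370]
step 4: x^-=[1.5098, -0.7511]  P^-=[0.2623 -0.0885; -0.0885 0.4788]  S=[0.4003 0.0019; 0.0019 1.0526]  K=[0.5940 -0.1499; 0.1117 0.4766]  nu=[0.7105, 4.6336]  x^+=[1.2374, 1.5365]  P^+=[0.0977 -0.0403; -0.0403 0.2346]
step 5: x^-=[0.6489, 1.4427]  P^-=[0.2615 -0.0870; -0.0870 0.4755]  S=[0.4001 0.0025; 0.0025 1.0484]  K=[0.5937 -0.1492; 0.1124 0.4748]  nu=[-3.2328, 2.1260]  x^+=[-1.5878, 2.0888]  P^+=[0.0976 -0.0400; -0.0400 0.2338]

x_post = [-1.5878, 2.0888]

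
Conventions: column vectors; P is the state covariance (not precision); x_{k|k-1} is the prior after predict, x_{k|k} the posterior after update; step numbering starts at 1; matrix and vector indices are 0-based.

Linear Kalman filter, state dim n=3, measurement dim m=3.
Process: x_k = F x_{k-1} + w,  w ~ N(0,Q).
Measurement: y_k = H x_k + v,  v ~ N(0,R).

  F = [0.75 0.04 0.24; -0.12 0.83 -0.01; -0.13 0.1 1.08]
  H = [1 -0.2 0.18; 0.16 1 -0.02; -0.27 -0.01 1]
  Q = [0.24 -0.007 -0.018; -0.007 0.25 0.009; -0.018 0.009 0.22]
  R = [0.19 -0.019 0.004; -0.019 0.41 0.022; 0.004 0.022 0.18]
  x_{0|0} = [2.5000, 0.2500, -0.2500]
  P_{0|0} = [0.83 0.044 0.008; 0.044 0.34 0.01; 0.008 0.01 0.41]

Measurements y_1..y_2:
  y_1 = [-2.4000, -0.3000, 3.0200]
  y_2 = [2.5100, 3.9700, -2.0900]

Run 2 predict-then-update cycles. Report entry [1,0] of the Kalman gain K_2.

K[1,0] = -0.0991

step 1: x^-=[1.8250, -0.0900, -0.5700]  P^-=[0.7367 -0.0425 0.0187; -0.0425 0.4873 0.0484; 0.0187 0.0484 0.7144]  S=[0.9896 -0.0332 -0.0592; -0.0332 0.9008 0.0341; -0.0592 0.0341 0.9369]  K=[0.7515 0.1166 -0.1487; -0.1130 0.5270 0.0324; 0.1856 0.0190 0.7677]  nu=[-4.1404, -0.5134, 4.0819]  x^+=[-1.9531, 0.2396, 1.7853]  P^+=[0.1387 0.0084 0.0163; 0.0084 0.2180 0.0214; 0.0163 0.0214 0.1440]
step 2: x^-=[-1.0268, 0.4154, 2.2060]  P^-=[0.3335 -0.0037 0.0214; -0.0037 0.4002 0.0438; 0.0214 0.0438 0.3923]  S=[0.5582 -0.0425 -0.0032; -0.0425 0.8158 0.0441; -0.0032 0.0441 0.5842]  K=[0.6124 0.0987 -0.1214; -0.0991 0.4818 0.0329; 0.1546 0.0206 0.6602]  nu=[3.2228, 3.7630, -4.5691]  x^+=[1.8733, 1.7587, -0.2346]  P^+=[0.1132 0.0083 0.0134; 0.0083 0.1992 0.0204; 0.0134 0.0204 0.1237]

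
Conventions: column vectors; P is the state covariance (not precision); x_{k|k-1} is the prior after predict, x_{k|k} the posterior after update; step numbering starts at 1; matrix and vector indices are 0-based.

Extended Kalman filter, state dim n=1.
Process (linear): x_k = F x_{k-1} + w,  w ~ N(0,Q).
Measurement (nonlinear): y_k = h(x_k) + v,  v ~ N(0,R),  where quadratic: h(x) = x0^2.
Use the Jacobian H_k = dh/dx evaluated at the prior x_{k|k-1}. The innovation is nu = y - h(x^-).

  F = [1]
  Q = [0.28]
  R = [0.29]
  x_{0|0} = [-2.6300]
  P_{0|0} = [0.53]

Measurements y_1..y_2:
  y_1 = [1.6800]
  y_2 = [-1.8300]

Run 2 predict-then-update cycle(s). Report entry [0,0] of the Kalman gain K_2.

step 1: x^-=[-2.6300]  P^-=[0.8100]  H_jac=[-5.2600]  S=[22.7008]  K=[-0.1877]  nu=[-5.2369]  x^+=[-1.6471]  P^+=[0.0103]
step 2: x^-=[-1.6471]  P^-=[0.2903]  H_jac=[-3.2942]  S=[3.4408]  K=[-0.2780]  nu=[-4.5430]  x^+=[-0.3843]  P^+=[0.0245]

K[0,0] = -0.2780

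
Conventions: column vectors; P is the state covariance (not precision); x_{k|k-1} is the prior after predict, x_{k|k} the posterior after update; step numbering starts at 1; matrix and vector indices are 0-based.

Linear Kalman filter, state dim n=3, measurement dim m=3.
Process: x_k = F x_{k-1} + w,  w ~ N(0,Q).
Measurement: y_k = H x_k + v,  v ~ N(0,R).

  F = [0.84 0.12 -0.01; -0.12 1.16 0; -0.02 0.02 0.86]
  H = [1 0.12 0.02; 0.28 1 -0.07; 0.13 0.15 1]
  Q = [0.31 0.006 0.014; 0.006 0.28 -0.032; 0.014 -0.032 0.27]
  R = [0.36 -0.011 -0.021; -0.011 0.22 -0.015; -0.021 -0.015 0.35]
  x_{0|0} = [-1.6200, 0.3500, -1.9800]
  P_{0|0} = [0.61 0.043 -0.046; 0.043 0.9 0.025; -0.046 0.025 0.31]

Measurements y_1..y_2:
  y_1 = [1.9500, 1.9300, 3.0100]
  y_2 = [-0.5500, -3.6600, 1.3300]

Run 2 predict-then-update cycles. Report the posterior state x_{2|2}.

x_post = [-0.0016, -1.9791, 1.3571]

step 1: x^-=[-1.2990, 0.6004, -1.6634]  P^-=[0.7628 0.1107 -0.0268; 0.1107 1.4879 0.0189; -0.0268 0.0189 0.5023]  S=[1.1700 0.4968 0.1088; 0.4968 1.8305 0.2313; 0.1088 0.2313 0.9017]  K=[0.6628 -0.0042 0.0198; -0.1216 0.8518 0.0806; -0.0336 -0.0772 0.5802]  nu=[3.2102, 1.5769, 4.7522]  x^+=[0.9161, 1.9363, 0.8644]  P^+=[0.2484 -0.0800 -0.0272; -0.0800 0.2097 -0.0031; -0.0272 -0.0031 0.2089]
step 2: x^-=[0.9933, 2.1362, 0.7637]  P^-=[0.4726 -0.0666 -0.0126; -0.0666 0.5880 -0.0247; -0.0126 -0.0247 0.4256]  S=[0.8247 0.1230 0.0328; 0.1230 0.8138 0.0213; 0.0328 0.0213 0.7835]  K=[0.5627 -0.0039 0.0261; -0.1048 0.7162 0.0549; -0.0177 -0.0828 0.5393]  nu=[-1.8149, -6.0208, 0.1167]  x^+=[-0.0016, -1.9791, 1.3571]  P^+=[0.2106 -0.0678 -0.0198; -0.0678 0.1764 -0.0070; -0.0198 -0.0070 0.1940]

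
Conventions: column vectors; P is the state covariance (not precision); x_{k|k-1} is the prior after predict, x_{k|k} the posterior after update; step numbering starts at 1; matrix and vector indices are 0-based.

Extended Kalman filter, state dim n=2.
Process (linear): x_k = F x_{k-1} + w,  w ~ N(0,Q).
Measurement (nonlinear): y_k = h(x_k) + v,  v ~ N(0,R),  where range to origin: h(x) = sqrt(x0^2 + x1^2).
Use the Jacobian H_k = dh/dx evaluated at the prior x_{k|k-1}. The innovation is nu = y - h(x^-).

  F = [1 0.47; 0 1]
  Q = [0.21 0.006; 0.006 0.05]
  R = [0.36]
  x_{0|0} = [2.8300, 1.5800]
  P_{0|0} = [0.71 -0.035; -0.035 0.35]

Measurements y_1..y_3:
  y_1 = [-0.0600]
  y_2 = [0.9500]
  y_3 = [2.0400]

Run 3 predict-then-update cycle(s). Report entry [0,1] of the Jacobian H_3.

step 1: x^-=[3.5726, 1.5800]  P^-=[0.9644 0.1355; 0.1355 0.4000]  H_jac=[0.9146 0.4045]  S=[1.3323]  K=[0.7031; 0.2144]  nu=[-3.9664]  x^+=[0.7837, 0.7294]  P^+=[0.3057 -0.0654; -0.0654 0.3387]
step 2: x^-=[1.1265, 0.7294]  P^-=[0.5291 0.0998; 0.0998 0.3887]  H_jac=[0.8394 0.5435]  S=[0.9387]  K=[0.5309; 0.3143]  nu=[-0.3920]  x^+=[0.9184, 0.6062]  P^+=[0.2645 -0.0568; -0.0568 0.2960]
step 3: x^-=[1.2033, 0.6062]  P^-=[0.4864 0.0883; 0.0883 0.3460]  H_jac=[0.8931 0.4499]  S=[0.8890]  K=[0.5334; 0.2638]  nu=[0.6926]  x^+=[1.5727, 0.7889]  P^+=[0.2335 -0.0368; -0.0368 0.2841]

H_jac[0,1] = 0.4499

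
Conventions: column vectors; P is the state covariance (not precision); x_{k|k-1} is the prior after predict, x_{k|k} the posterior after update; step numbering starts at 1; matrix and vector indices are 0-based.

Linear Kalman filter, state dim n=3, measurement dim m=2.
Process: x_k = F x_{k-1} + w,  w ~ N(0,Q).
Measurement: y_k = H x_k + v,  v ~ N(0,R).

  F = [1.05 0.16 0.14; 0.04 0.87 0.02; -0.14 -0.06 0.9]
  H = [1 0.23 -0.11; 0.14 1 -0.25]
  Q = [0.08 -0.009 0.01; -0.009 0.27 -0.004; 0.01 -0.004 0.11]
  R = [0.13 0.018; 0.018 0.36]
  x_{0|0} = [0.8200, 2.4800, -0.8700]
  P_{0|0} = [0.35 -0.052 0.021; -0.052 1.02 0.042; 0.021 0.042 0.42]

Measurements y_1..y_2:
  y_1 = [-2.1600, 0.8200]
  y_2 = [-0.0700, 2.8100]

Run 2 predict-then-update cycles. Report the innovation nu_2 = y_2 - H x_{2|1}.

step 1: x^-=[1.1360, 2.1730, -1.0466]  P^-=[0.4908 0.1068 0.0312; 0.1068 1.0406 -0.0117; 0.0312 -0.0117 0.4500]  S=[0.7242 0.4424; 0.4424 1.4719]  K=[0.7806 -0.1207; 0.0496 0.7042; 0.0255 -0.0890]  nu=[-3.9109, -1.7737]  x^+=[-1.7030, 0.7298, -0.9883]  P^+=[0.1114 -0.0367 0.0331; -0.0367 0.2780 0.0737; 0.0331 0.0737 0.4399]
step 2: x^-=[-1.8098, 0.5471, -0.6949]  P^-=[0.2193 0.0119 0.0902; 0.0119 0.4808 0.0521; 0.0902 0.0521 0.4526]  S=[0.3632 0.1514; 0.1514 0.8444]  K=[0.6204 -0.0874; 0.0971 0.5386; 0.1817 -0.0899]  nu=[1.5375, 2.3426]  x^+=[-1.0607, 1.9580, -0.6261]  P^+=[0.0894 -0.0195 0.0534; -0.0195 0.2166 0.0731; 0.0534 0.0731 0.4387]

innov = [1.5375, 2.3426]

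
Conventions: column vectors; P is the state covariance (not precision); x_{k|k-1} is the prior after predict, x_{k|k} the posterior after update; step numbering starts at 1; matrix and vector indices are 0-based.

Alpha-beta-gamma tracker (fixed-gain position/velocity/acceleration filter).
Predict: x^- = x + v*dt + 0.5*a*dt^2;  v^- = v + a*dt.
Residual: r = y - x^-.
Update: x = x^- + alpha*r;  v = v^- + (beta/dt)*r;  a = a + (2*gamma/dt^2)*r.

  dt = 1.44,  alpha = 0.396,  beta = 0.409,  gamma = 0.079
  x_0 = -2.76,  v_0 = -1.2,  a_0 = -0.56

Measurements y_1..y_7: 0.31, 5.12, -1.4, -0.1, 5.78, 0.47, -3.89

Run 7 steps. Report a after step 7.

step 1: x_pred=-5.0686  r=5.3786  x^+=-2.9387  v^+=-0.4787  a^+=-0.1502
step 2: x_pred=-3.7837  r=8.9037  x^+=-0.2579  v^+=1.8339  a^+=0.5283
step 3: x_pred=2.9307  r=-4.3307  x^+=1.2157  v^+=1.3646  a^+=0.1983
step 4: x_pred=3.3863  r=-3.4863  x^+=2.0057  v^+=0.6599  a^+=-0.0674
step 5: x_pred=2.8861  r=2.8939  x^+=4.0321  v^+=1.3848  a^+=0.1531
step 6: x_pred=6.1850  r=-5.7150  x^+=3.9219  v^+=-0.0179  a^+=-0.2823
step 7: x_pred=3.6034  r=-7.4934  x^+=0.6360  v^+=-2.5528  a^+=-0.8533

a_post = -0.8533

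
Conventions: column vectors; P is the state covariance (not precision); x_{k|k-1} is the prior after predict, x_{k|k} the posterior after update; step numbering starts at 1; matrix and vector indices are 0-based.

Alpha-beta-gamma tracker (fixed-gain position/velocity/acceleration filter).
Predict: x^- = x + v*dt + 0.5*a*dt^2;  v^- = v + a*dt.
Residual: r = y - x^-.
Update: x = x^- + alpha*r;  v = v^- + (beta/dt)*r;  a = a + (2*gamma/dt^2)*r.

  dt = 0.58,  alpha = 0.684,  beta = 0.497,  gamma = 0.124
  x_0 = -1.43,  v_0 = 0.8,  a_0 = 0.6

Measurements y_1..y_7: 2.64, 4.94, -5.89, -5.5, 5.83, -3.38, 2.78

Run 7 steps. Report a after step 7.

a_post = 4.4757

step 1: x_pred=-0.8651  r=3.5051  x^+=1.5324  v^+=4.1515  a^+=3.1840
step 2: x_pred=4.4758  r=0.4642  x^+=4.7933  v^+=6.3960  a^+=3.5262
step 3: x_pred=9.0961  r=-14.9861  x^+=-1.1544  v^+=-4.4003  a^+=-7.5218
step 4: x_pred=-4.9718  r=-0.5282  x^+=-5.3331  v^+=-9.2156  a^+=-7.9112
step 5: x_pred=-12.0088  r=17.8388  x^+=0.1929  v^+=1.4819  a^+=5.2399
step 6: x_pred=1.9338  r=-5.3138  x^+=-1.7008  v^+=-0.0324  a^+=1.3225
step 7: x_pred=-1.4972  r=4.2772  x^+=1.4284  v^+=4.3998  a^+=4.4757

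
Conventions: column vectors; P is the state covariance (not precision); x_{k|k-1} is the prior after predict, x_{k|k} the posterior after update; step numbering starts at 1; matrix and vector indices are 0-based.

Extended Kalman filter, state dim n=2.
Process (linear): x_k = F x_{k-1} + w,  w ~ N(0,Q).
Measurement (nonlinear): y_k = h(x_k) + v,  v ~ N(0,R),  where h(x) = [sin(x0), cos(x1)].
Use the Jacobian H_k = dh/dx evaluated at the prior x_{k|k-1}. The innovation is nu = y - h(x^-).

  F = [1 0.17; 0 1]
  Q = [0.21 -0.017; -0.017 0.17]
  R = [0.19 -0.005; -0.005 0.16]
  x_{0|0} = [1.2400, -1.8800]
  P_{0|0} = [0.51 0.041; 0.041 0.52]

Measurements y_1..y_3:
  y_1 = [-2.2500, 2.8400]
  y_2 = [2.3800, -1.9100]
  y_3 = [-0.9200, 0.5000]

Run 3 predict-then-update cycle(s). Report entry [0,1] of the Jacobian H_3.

step 1: x^-=[0.9204, -1.8800]  P^-=[0.7490 0.1124; 0.1124 0.6900]  H_jac=[0.6055 0.0000; 0.0000 0.9526]  S=[0.4646 0.0598; 0.0598 0.7861]  K=[0.9681 0.0625; 0.0392 0.8331]  nu=[-3.0458, 3.1443]  x^+=[-1.8316, 0.6202]  P^+=[0.3033 0.0054; 0.0054 0.1397]
step 2: x^-=[-1.7262, 0.6202]  P^-=[0.5191 0.0122; 0.0122 0.3097]  H_jac=[-0.1547 0.0000; 0.0000 -0.5812]  S=[0.2024 -0.0039; -0.0039 0.2646]  K=[-0.3975 -0.0326; -0.0224 -0.6806]  nu=[3.3680, -2.7237]  x^+=[-2.9760, 2.3985]  P^+=[0.4870 0.0056; 0.0056 0.1872]
step 3: x^-=[-2.5682, 2.3985]  P^-=[0.7043 0.0204; 0.0204 0.3572]  H_jac=[-0.8401 0.0000; 0.0000 -0.6766]  S=[0.6870 0.0066; 0.0066 0.3235]  K=[-0.8609 -0.0251; -0.0178 -0.7466]  nu=[-0.3775, 1.2364]  x^+=[-2.2742, 1.4821]  P^+=[0.1946 -0.0004; -0.0004 0.1764]

H_jac[0,1] = 0.0000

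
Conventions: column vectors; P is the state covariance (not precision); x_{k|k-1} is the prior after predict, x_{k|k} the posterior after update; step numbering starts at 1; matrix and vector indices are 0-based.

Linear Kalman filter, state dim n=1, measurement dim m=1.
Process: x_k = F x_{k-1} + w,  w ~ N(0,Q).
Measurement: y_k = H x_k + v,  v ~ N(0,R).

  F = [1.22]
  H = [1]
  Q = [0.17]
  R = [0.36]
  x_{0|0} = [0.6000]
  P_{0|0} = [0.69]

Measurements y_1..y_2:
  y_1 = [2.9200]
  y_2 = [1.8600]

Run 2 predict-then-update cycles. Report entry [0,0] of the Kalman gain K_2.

K[0,0] = 0.6178

step 1: x^-=[0.7320]  P^-=[1.1970]  S=[1.5570]  K=[0.7688]  nu=[2.1880]  x^+=[2.4141]  P^+=[0.2768]
step 2: x^-=[2.9452]  P^-=[0.5819]  S=[0.9419]  K=[0.6178]  nu=[-1.0852]  x^+=[2.2748]  P^+=[0.2224]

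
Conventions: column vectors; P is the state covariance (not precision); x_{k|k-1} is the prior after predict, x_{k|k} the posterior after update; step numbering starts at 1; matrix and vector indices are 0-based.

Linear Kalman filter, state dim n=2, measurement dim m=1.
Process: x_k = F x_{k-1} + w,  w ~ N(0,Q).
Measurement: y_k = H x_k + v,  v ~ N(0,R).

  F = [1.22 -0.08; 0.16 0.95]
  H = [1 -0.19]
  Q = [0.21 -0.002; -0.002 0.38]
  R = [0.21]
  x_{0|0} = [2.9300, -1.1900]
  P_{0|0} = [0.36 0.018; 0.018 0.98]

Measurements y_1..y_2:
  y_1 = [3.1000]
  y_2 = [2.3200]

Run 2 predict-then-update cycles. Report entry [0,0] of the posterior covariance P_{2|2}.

P_post[0,0] = 0.1829

step 1: x^-=[3.6698, -0.6617]  P^-=[0.7486 0.0144; 0.0144 1.2791]  S=[0.9993]  K=[0.7464; -0.2288]  nu=[-0.6955]  x^+=[3.1507, -0.5026]  P^+=[0.1919 0.1851; 0.1851 1.2268]
step 2: x^-=[3.8840, 0.0267]  P^-=[0.4674 0.1543; 0.1543 1.5484]  S=[0.6746]  K=[0.6493; -0.2073]  nu=[-1.5590]  x^+=[2.8718, 0.3499]  P^+=[0.1829 0.2451; 0.2451 1.5194]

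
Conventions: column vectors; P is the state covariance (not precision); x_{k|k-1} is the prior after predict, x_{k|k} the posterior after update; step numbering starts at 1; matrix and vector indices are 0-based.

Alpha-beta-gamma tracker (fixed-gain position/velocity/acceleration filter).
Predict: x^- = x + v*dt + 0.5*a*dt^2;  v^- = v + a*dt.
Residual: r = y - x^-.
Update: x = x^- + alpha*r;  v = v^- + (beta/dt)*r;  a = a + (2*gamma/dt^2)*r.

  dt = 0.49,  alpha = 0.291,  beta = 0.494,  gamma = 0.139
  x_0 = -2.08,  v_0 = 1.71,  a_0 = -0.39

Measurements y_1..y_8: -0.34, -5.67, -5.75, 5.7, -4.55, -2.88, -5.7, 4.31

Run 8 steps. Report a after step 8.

a_post = 0.4134

step 1: x_pred=-1.2889  r=0.9489  x^+=-1.0128  v^+=2.4756  a^+=0.7087
step 2: x_pred=0.2853  r=-5.9553  x^+=-1.4477  v^+=-3.1811  a^+=-6.1867
step 3: x_pred=-3.7491  r=-2.0009  x^+=-4.3314  v^+=-8.2298  a^+=-8.5034
step 4: x_pred=-9.3848  r=15.0848  x^+=-4.9951  v^+=2.8115  a^+=8.9626
step 5: x_pred=-2.5415  r=-2.0085  x^+=-3.1260  v^+=5.1783  a^+=6.6371
step 6: x_pred=0.2082  r=-3.0882  x^+=-0.6905  v^+=5.3171  a^+=3.0614
step 7: x_pred=2.2824  r=-7.9824  x^+=-0.0405  v^+=-1.2304  a^+=-6.1810
step 8: x_pred=-1.3854  r=5.6954  x^+=0.2720  v^+=1.4828  a^+=0.4134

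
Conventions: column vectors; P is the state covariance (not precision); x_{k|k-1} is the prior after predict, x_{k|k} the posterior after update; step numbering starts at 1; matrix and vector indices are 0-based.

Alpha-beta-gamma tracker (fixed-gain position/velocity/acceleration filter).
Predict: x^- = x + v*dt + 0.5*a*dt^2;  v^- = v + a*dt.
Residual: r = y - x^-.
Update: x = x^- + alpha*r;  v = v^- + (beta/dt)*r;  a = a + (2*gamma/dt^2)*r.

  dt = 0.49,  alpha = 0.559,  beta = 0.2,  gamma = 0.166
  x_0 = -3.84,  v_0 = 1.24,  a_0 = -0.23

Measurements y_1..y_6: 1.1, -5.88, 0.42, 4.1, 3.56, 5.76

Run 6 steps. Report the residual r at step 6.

resid = -0.8434

step 1: x_pred=-3.2600  r=4.3600  x^+=-0.8228  v^+=2.9069  a^+=5.7988
step 2: x_pred=1.2978  r=-7.1778  x^+=-2.7146  v^+=2.8186  a^+=-4.1263
step 3: x_pred=-1.8288  r=2.2488  x^+=-0.5717  v^+=1.7146  a^+=-1.0167
step 4: x_pred=0.1464  r=3.9536  x^+=2.3565  v^+=2.8302  a^+=4.4502
step 5: x_pred=4.2775  r=-0.7175  x^+=3.8764  v^+=4.7179  a^+=3.4581
step 6: x_pred=6.6034  r=-0.8434  x^+=6.1319  v^+=6.0682  a^+=2.2919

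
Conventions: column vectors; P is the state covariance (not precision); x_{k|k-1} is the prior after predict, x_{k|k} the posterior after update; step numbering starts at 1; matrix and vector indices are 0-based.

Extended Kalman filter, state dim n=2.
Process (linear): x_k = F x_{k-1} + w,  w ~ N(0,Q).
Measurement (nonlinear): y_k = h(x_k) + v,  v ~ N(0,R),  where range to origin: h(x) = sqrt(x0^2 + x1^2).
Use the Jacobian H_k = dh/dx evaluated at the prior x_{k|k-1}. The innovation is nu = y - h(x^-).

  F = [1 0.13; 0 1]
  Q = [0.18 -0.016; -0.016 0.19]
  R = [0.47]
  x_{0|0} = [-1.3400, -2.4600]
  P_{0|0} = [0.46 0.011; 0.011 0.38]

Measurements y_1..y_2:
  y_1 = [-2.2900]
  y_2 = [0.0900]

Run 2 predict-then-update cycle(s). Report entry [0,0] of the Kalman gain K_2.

step 1: x^-=[-1.6598, -2.4600]  P^-=[0.6493 0.0444; 0.0444 0.5700]  H_jac=[-0.5593 -0.8290]  S=[1.1060]  K=[-0.3616; -0.4497]  nu=[-5.2576]  x^+=[0.2415, -0.0957]  P^+=[0.5046 -0.1355; -0.1355 0.3464]
step 2: x^-=[0.2291, -0.0957]  P^-=[0.6553 -0.1064; -0.1064 0.5364]  H_jac=[0.9226 -0.3856]  S=[1.1833]  K=[0.5456; -0.2578]  nu=[-0.1583]  x^+=[0.1427, -0.0549]  P^+=[0.3030 0.0600; 0.0600 0.4577]

K[0,0] = 0.5456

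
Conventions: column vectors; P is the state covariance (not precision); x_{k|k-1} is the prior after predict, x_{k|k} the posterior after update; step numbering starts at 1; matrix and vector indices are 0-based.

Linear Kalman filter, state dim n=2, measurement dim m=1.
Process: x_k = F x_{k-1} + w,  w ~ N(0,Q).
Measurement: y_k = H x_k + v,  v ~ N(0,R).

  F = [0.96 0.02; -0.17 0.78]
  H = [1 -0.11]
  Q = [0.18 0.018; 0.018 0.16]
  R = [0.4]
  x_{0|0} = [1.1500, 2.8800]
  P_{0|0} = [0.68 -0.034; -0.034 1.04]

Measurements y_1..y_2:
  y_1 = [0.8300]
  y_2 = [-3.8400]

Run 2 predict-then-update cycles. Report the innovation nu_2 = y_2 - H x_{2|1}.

innov = [-4.7724]

step 1: x^-=[1.1616, 2.0509]  P^-=[0.8058 -0.1021; -0.1021 0.8214]  S=[1.2382]  K=[0.6599; -0.1554]  nu=[-0.1060]  x^+=[1.0917, 2.0674]  P^+=[0.2667 0.0249; 0.0249 0.7915]
step 2: x^-=[1.0893, 1.4270]  P^-=[0.4270 0.0054; 0.0054 0.6426]  S=[0.8336]  K=[0.5116; -0.0783]  nu=[-4.7724]  x^+=[-1.3520, 1.8009]  P^+=[0.2089 0.0388; 0.0388 0.6375]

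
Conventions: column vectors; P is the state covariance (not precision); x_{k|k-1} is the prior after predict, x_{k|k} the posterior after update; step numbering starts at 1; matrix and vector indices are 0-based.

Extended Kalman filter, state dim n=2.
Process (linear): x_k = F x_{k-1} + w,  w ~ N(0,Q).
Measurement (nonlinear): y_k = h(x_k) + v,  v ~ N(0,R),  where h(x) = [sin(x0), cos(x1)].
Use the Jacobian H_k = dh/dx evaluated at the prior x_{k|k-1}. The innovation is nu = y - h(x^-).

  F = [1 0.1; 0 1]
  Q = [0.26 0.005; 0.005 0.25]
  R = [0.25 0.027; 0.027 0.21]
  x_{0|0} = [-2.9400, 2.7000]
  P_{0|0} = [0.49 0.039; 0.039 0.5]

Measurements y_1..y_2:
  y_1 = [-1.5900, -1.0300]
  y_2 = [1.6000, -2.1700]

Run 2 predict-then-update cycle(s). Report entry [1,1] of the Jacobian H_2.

step 1: x^-=[-2.6700, 2.7000]  P^-=[0.7628 0.0940; 0.0940 0.7500]  H_jac=[-0.8908 0.0000; 0.0000 -0.4274]  S=[0.8554 0.0628; 0.0628 0.3470]  K=[-0.7965 0.0284; -0.0305 -0.9182]  nu=[-1.1357, -0.1259]  x^+=[-1.7690, 2.8503]  P^+=[0.2227 0.0364; 0.0364 0.4531]
step 2: x^-=[-1.4839, 2.8503]  P^-=[0.4945 0.0867; 0.0867 0.7031]  H_jac=[0.0868 0.0000; 0.0000 -0.2872]  S=[0.2537 0.0248; 0.0248 0.2680]  K=[0.1798 -0.1096; 0.1044 -0.7632]  nu=[2.5962, -1.2121]  x^+=[-0.8843, 4.0463]  P^+=[0.4840 0.0632; 0.0632 0.5482]

H_jac[1,1] = -0.2872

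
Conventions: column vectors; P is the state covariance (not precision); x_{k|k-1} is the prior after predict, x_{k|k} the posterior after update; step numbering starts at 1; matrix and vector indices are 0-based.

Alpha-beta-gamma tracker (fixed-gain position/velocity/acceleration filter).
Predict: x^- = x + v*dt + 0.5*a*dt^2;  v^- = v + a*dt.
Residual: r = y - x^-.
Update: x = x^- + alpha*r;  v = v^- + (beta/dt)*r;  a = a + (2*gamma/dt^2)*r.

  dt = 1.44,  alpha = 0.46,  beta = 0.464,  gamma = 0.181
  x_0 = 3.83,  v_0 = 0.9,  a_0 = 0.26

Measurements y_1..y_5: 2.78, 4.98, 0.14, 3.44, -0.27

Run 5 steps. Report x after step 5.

step 1: x_pred=5.3956  r=-2.6156  x^+=4.1924  v^+=0.4316  a^+=-0.1966
step 2: x_pred=4.6101  r=0.3699  x^+=4.7802  v^+=0.2677  a^+=-0.1320
step 3: x_pred=5.0288  r=-4.8888  x^+=2.7800  v^+=-1.4977  a^+=-0.9855
step 4: x_pred=-0.3985  r=3.8385  x^+=1.3672  v^+=-1.6800  a^+=-0.3154
step 5: x_pred=-1.3790  r=1.1090  x^+=-0.8689  v^+=-1.7768  a^+=-0.1218

x_post = -0.8689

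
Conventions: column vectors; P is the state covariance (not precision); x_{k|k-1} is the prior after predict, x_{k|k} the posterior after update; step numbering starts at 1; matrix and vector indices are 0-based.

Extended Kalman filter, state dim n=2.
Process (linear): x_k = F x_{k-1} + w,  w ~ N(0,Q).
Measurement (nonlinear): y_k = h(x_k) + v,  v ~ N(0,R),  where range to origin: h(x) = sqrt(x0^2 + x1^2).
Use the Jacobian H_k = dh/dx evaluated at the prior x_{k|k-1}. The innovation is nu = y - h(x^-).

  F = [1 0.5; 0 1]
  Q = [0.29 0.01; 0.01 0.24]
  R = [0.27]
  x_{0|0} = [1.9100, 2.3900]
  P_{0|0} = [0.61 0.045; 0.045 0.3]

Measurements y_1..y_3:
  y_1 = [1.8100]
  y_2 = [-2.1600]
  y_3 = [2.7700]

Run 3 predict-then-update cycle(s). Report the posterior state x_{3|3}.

step 1: x^-=[3.1050, 2.3900]  P^-=[1.0200 0.2050; 0.2050 0.5400]  H_jac=[0.7924 0.6100]  S=[1.3096]  K=[0.7127; 0.3756]  nu=[-2.1083]  x^+=[1.6024, 1.5982]  P^+=[0.3548 -0.1455; -0.1455 0.3553]
step 2: x^-=[2.4015, 1.5982]  P^-=[0.5881 0.0421; 0.0421 0.5953]  H_jac=[0.8325 0.5540]  S=[0.8992]  K=[0.5705; 0.4058]  nu=[-5.0447]  x^+=[-0.4763, -0.4488]  P^+=[0.2955 -0.1660; -0.1660 0.4472]
step 3: x^-=[-0.7008, -0.4488]  P^-=[0.5313 0.0676; 0.0676 0.6872]  H_jac=[-0.8421 -0.5394]  S=[0.9081]  K=[-0.5328; -0.4709]  nu=[1.9378]  x^+=[-1.7333, -1.3613]  P^+=[0.2735 -0.1602; -0.1602 0.4859]

x_post = [-1.7333, -1.3613]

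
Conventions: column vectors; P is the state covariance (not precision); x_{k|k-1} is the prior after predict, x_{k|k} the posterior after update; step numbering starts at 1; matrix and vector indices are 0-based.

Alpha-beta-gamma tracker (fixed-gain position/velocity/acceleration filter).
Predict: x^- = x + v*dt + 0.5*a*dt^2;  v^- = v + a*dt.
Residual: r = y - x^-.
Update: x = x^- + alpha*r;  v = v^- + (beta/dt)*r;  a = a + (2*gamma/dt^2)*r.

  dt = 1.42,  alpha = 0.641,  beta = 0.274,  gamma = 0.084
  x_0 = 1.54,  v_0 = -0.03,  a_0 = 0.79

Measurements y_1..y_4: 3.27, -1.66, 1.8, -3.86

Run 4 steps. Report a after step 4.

step 1: x_pred=2.2939  r=0.9761  x^+=2.9196  v^+=1.2802  a^+=0.8713
step 2: x_pred=5.6159  r=-7.2759  x^+=0.9520  v^+=1.1135  a^+=0.2651
step 3: x_pred=2.8005  r=-1.0005  x^+=2.1592  v^+=1.2969  a^+=0.1818
step 4: x_pred=4.1841  r=-8.0441  x^+=-0.9722  v^+=0.0029  a^+=-0.4884

a_post = -0.4884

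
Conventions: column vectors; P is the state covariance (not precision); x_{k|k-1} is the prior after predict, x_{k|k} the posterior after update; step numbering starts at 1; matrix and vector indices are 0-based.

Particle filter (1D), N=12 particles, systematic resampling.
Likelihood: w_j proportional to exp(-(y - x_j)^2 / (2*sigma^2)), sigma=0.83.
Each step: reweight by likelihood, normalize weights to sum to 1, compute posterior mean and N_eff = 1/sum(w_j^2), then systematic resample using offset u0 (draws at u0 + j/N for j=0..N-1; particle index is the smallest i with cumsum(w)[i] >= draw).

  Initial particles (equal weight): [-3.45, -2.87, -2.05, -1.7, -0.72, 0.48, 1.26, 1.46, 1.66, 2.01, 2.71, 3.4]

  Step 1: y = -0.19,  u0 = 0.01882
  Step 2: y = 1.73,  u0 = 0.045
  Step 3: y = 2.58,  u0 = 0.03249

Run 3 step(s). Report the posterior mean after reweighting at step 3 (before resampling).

step 1: w=[0.0002, 0.0024, 0.0355, 0.0836, 0.3566, 0.3156, 0.0951, 0.0606, 0.0365, 0.0130, 0.0010, 0.0000]  mean=-0.0298  Neff=4.0125  idx=[2, 3, 4, 4, 4, 4, 5, 5, 5, 5, 6, 7]
step 2: w=[0.0000, 0.0001, 0.0041, 0.0041, 0.0041, 0.0041, 0.1025, 0.1025, 0.1025, 0.1025, 0.2714, 0.3022]  mean=0.9681  Neff=4.8294  idx=[6, 7, 7, 8, 9, 10, 10, 10, 11, 11, 11, 11]
step 3: w=[0.0153, 0.0153, 0.0153, 0.0153, 0.0153, 0.1061, 0.1061, 0.1061, 0.1513, 0.1513, 0.1513, 0.1513]  mean=1.3213  Neff=7.9063  idx=[2, 5, 6, 6, 7, 8, 8, 9, 10, 10, 11, 11]

post_mean = 1.3213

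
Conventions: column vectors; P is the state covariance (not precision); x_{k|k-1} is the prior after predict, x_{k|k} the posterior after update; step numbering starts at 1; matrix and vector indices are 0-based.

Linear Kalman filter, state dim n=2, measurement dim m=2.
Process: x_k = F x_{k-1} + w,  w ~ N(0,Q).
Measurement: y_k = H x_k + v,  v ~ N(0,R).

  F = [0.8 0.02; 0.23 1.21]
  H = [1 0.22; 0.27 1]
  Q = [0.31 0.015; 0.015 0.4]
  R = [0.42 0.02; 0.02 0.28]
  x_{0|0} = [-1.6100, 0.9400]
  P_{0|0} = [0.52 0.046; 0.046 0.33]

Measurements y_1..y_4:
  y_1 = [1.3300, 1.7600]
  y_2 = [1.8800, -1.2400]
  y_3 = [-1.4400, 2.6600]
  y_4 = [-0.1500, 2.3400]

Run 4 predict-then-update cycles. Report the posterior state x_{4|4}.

step 1: x^-=[-1.2692, 0.7671]  P^-=[0.6444 0.1634; 0.1634 0.9363]  S=[1.1816 0.5731; 0.5731 1.3515]  K=[0.5724 0.0069; -0.0494 0.7463]  nu=[2.4304, 1.3356]  x^+=[0.1313, 1.6439]  P^+=[0.2526 -0.0548; -0.0548 0.2228]
step 2: x^-=[0.1379, 2.0193]  P^-=[0.4700 0.0136; 0.0136 0.7090]  S=[0.9303 0.3173; 0.3173 1.0306]  K=[0.5161 -0.0226; -0.0599 0.7100]  nu=[1.2978, -3.2966]  x^+=[0.8823, -0.3988]  P^+=[0.2291 -0.0578; -0.0578 0.2132]
step 3: x^-=[0.6978, -0.2796]  P^-=[0.4548 0.0060; 0.0060 0.6921]  S=[0.9110 0.3015; 0.3015 1.0085]  K=[0.5088 -0.0243; -0.0598 0.7057]  nu=[-2.0763, 2.7512]  x^+=[-0.4255, 1.7861]  P^+=[0.2259 -0.0576; -0.0576 0.2120]
step 4: x^-=[-0.3047, 2.0633]  P^-=[0.4528 0.0056; 0.0056 0.6902]  S=[0.9087 0.3001; 0.3001 1.0063]  K=[0.5077 -0.0243; -0.0596 0.7052]  nu=[-0.2993, 0.3589]  x^+=[-0.4653, 2.3343]  P^+=[0.2254 -0.0575; -0.0575 0.2118]

x_post = [-0.4653, 2.3343]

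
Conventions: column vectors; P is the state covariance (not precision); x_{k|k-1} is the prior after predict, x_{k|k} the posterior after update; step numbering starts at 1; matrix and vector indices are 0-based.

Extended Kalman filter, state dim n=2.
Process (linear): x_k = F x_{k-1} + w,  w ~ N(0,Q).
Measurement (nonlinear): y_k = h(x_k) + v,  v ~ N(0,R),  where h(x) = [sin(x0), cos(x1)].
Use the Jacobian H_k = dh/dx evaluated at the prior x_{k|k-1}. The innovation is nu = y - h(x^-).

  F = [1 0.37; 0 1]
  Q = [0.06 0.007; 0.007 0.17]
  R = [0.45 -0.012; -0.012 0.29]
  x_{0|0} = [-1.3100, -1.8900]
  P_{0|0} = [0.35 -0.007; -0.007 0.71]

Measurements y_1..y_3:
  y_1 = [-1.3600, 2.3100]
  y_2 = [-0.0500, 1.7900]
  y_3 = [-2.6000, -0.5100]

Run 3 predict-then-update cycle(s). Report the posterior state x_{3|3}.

x_post = [-1.9724, -0.1672]

step 1: x^-=[-2.0093, -1.8900]  P^-=[0.5020 0.2627; 0.2627 0.8800]  H_jac=[-0.4246 0.0000; 0.0000 0.9495]  S=[0.5405 -0.1179; -0.1179 1.0833]  K=[-0.3525 0.1919; -0.0390 0.7670]  nu=[-0.4546, 2.6238]  x^+=[-1.3456, 0.1403]  P^+=[0.3790 0.0631; 0.0631 0.2348]
step 2: x^-=[-1.2937, 0.1403]  P^-=[0.5178 0.1569; 0.1569 0.4048]  H_jac=[0.2736 0.0000; 0.0000 -0.1398]  S=[0.4888 -0.0180; -0.0180 0.2979]  K=[0.2878 -0.0563; 0.0810 -0.1851]  nu=[0.9119, 0.7998]  x^+=[-1.0763, 0.0661]  P^+=[0.4758 0.1414; 0.1414 0.3908]
step 3: x^-=[-1.0518, 0.0661]  P^-=[0.6940 0.2930; 0.2930 0.5608]  H_jac=[0.4960 0.0000; 0.0000 -0.0661]  S=[0.6207 -0.0216; -0.0216 0.2924]  K=[0.5536 -0.0253; 0.2303 -0.1097]  nu=[-1.7317, -1.5078]  x^+=[-1.9724, -0.1672]  P^+=[0.5029 0.2116; 0.2116 0.5233]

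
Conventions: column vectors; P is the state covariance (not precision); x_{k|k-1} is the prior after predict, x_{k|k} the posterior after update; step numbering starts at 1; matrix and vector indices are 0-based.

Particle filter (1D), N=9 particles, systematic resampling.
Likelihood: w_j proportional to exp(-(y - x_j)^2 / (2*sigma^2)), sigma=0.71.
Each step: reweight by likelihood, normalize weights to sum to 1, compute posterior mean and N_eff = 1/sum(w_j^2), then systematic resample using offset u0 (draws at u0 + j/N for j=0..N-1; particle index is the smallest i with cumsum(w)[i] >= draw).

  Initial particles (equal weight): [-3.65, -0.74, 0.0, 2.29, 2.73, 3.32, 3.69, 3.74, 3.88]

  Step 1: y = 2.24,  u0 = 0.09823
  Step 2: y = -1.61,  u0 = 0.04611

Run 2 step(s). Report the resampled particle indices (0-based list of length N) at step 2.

step 1: w=[0.0000, 0.0001, 0.0029, 0.4142, 0.3273, 0.1306, 0.0516, 0.0446, 0.0288]  mean=2.7445  Neff=3.3197  idx=[3, 3, 3, 4, 4, 4, 5, 6, 8]
step 2: w=[0.3244, 0.3244, 0.3244, 0.0089, 0.0089, 0.0089, 0.0000, 0.0000, 0.0000]  mean=2.3018  Neff=3.1647  idx=[0, 0, 0, 1, 1, 1, 2, 2, 2]

resampled_idx = [0, 0, 0, 1, 1, 1, 2, 2, 2]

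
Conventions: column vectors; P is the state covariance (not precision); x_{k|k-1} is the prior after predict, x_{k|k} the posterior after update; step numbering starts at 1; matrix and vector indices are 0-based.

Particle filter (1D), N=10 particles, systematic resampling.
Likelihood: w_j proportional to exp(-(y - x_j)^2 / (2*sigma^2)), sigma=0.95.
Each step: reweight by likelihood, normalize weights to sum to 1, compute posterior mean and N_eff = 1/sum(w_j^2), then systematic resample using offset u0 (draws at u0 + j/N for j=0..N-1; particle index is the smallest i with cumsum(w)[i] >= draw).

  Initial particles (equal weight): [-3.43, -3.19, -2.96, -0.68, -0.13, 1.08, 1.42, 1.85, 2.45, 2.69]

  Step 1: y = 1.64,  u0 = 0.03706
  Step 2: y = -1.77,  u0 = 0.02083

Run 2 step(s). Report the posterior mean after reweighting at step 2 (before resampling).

step 1: w=[0.0000, 0.0000, 0.0000, 0.0119, 0.0414, 0.1975, 0.2288, 0.2293, 0.1634, 0.1276]  mean=1.6925  Neff=5.2966  idx=[4, 5, 5, 6, 6, 7, 7, 8, 8, 9]
step 2: w=[0.8795, 0.0434, 0.0434, 0.0139, 0.0139, 0.0027, 0.0027, 0.0002, 0.0002, 0.0001]  mean=0.0301  Neff=1.2858  idx=[0, 0, 0, 0, 0, 0, 0, 0, 0, 1]

post_mean = 0.0301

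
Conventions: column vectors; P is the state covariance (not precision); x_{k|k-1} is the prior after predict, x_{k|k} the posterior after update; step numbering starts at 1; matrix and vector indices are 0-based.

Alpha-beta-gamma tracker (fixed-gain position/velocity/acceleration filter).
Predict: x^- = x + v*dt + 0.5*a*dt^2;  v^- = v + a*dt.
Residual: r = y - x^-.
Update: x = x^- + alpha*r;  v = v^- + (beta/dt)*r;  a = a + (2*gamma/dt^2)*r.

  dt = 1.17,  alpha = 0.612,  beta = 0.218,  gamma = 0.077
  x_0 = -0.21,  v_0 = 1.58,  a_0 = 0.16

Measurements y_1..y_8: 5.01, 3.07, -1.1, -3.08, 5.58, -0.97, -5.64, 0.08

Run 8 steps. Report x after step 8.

step 1: x_pred=1.7481  r=3.2619  x^+=3.7444  v^+=2.3750  a^+=0.5270
step 2: x_pred=6.8838  r=-3.8138  x^+=4.5497  v^+=2.2809  a^+=0.0979
step 3: x_pred=7.2854  r=-8.3854  x^+=2.1535  v^+=0.8331  a^+=-0.8454
step 4: x_pred=2.5496  r=-5.6296  x^+=-0.8957  v^+=-1.2050  a^+=-1.4788
step 5: x_pred=-3.3178  r=8.8978  x^+=2.1277  v^+=-1.2773  a^+=-0.4778
step 6: x_pred=0.3062  r=-1.2762  x^+=-0.4748  v^+=-2.0741  a^+=-0.6213
step 7: x_pred=-3.3268  r=-2.3132  x^+=-4.7425  v^+=-3.2321  a^+=-0.8816
step 8: x_pred=-9.1274  r=9.2074  x^+=-3.4925  v^+=-2.5479  a^+=0.1542

x_post = -3.4925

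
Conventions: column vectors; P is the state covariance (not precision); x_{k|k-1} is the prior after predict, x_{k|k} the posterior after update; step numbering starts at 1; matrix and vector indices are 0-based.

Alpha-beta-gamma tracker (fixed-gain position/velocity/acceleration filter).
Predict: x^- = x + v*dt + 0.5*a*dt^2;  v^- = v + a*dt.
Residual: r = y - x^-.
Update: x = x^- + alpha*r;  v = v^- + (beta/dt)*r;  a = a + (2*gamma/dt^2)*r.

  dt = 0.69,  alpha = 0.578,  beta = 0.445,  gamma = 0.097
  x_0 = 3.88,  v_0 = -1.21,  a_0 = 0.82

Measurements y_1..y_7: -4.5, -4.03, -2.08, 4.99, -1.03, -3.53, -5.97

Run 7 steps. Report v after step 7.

v_post = -3.7844

step 1: x_pred=3.2403  r=-7.7403  x^+=-1.2336  v^+=-5.6361  a^+=-2.3340
step 2: x_pred=-5.6781  r=1.6481  x^+=-4.7255  v^+=-6.1837  a^+=-1.6624
step 3: x_pred=-9.3880  r=7.3080  x^+=-5.1640  v^+=-2.6176  a^+=1.3154
step 4: x_pred=-6.6570  r=11.6470  x^+=0.0750  v^+=5.8015  a^+=6.0613
step 5: x_pred=5.5209  r=-6.5509  x^+=1.7345  v^+=5.7589  a^+=3.3920
step 6: x_pred=6.5156  r=-10.0456  x^+=0.7092  v^+=1.6207  a^+=-0.7014
step 7: x_pred=1.6606  r=-7.6306  x^+=-2.7499  v^+=-3.7844  a^+=-3.8107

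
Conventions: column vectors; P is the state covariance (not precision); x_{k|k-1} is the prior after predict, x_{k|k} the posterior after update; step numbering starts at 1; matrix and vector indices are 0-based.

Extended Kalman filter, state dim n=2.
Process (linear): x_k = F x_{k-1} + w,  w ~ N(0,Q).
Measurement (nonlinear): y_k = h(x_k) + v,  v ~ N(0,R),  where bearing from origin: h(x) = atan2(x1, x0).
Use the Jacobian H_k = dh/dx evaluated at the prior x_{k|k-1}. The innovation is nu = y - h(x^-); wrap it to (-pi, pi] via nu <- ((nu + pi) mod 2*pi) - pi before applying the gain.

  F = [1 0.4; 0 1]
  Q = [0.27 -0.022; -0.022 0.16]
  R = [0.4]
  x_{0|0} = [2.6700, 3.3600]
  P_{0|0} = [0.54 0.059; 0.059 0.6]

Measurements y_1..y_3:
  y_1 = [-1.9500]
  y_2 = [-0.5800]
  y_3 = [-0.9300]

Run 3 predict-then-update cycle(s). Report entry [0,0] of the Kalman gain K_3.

step 1: x^-=[4.0140, 3.3600]  P^-=[0.9532 0.2770; 0.2770 0.7600]  H_jac=[-0.1226 0.1465]  S=[0.4207]  K=[-0.1814; 0.1839]  nu=[-2.6469]  x^+=[4.4941, 2.8732]  P^+=[0.9394 0.2910; 0.2910 0.7458]
step 2: x^-=[5.6434, 2.8732]  P^-=[1.5615 0.5673; 0.5673 0.9058]  H_jac=[-0.0716 0.1407]  S=[0.4145]  K=[-0.0773; 0.2094]  nu=[-1.0509]  x^+=[5.7246, 2.6531]  P^+=[1.5590 0.5741; 0.5741 0.8876]
step 3: x^-=[6.7859, 2.6531]  P^-=[2.4303 0.9071; 0.9071 1.0476]  H_jac=[-0.0500 0.1278]  S=[0.4116]  K=[-0.0134; 0.2152]  nu=[-1.3027]  x^+=[6.8033, 2.3728]  P^+=[2.4302 0.9083; 0.9083 1.0285]

K[0,0] = -0.0134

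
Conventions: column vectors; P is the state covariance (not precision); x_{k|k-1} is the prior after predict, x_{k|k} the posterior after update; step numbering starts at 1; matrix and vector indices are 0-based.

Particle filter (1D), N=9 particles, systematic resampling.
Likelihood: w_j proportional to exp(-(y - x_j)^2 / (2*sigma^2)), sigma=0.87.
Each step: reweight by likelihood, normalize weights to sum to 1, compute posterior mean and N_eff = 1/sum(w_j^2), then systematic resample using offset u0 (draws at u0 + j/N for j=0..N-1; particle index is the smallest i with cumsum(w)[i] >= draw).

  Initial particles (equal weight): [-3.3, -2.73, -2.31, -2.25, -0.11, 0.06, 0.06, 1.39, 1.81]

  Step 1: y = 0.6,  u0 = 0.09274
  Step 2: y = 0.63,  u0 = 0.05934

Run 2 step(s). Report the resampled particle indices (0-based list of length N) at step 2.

step 1: w=[0.0000, 0.0002, 0.0011, 0.0014, 0.2097, 0.2413, 0.2413, 0.1937, 0.1112]  mean=0.4704  Neff=4.7536  idx=[4, 4, 5, 5, 6, 6, 7, 7, 8]
step 2: w=[0.1091, 0.1091, 0.1264, 0.1264, 0.1264, 0.1264, 0.1069, 0.1069, 0.0624]  mean=0.4166  Neff=8.7370  idx=[0, 1, 2, 3, 4, 5, 6, 7, 8]

resampled_idx = [0, 1, 2, 3, 4, 5, 6, 7, 8]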